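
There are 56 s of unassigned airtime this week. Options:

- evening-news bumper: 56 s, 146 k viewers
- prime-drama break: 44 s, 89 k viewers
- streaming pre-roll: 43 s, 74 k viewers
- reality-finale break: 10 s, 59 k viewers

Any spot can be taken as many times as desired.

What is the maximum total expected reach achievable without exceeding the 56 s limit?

Density check — reality-finale break 5.90, evening-news bumper 2.61, prime-drama break 2.02, streaming pre-roll 1.72 are the best per s.
Taking 5×reality-finale break: 50 s used, 295 in expected reach.

295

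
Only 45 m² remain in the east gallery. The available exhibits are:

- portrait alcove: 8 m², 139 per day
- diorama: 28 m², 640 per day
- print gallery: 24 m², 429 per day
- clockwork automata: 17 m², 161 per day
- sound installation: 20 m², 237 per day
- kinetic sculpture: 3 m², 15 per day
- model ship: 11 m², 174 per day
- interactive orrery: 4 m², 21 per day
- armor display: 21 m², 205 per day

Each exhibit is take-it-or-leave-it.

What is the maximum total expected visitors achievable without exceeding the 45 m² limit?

835

Filling by ratio: portrait alcove + diorama + kinetic sculpture + interactive orrery for 815, with 2 m² left unused.
The 11 m² tied up in portrait alcove and kinetic sculpture is better spent on model ship — total rises to 835 (43 m²).
Runner-up diorama + kinetic sculpture + model ship tops out at 829.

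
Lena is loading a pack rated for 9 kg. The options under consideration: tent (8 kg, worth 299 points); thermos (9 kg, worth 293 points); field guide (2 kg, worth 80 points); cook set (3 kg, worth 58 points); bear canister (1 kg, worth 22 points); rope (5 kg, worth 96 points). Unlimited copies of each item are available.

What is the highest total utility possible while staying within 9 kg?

Best packing: 4×field guide + bear canister — 9 kg, 342 total.

342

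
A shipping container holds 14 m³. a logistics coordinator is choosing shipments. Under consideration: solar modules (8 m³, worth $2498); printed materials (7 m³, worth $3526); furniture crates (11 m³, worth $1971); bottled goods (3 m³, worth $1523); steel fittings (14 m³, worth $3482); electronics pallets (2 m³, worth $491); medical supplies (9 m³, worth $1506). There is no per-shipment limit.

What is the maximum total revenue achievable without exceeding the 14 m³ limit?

7052

A density-first pass picks 4×bottled goods + electronics pallets — 6583 at 14 m³.
Replace 4×bottled goods and electronics pallets with 2×printed materials: the trade gains 469 net, giving 7052 at 14 m³.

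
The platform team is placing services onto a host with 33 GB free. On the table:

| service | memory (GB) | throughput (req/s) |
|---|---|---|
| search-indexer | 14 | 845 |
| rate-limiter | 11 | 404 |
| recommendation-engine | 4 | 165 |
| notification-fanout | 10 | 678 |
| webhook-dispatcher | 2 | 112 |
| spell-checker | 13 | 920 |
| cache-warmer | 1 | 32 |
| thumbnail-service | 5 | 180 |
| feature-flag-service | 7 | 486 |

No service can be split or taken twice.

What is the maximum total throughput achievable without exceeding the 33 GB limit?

By throughput per GB: spell-checker 70.77, feature-flag-service 69.43, notification-fanout 67.80 lead.
The ratio ordering already packs tightly: notification-fanout + webhook-dispatcher + spell-checker + cache-warmer + feature-flag-service, 33 GB, 2228.
Next best is notification-fanout + webhook-dispatcher + spell-checker + feature-flag-service at 2196 (32 GB) — short by 32.

2228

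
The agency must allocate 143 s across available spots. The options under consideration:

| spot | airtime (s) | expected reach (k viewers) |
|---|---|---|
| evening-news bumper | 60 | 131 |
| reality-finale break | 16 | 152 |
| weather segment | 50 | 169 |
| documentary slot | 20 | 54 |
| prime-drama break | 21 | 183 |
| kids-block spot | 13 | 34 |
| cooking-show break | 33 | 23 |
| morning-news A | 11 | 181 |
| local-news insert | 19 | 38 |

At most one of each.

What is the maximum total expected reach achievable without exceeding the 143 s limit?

Taking the top-ratio spots first gives reality-finale break + weather segment + documentary slot + prime-drama break + kids-block spot + morning-news A for 773 (131 s).
Dropping kids-block spot frees 13 s; slotting in local-news insert (19 s) lifts the total to 777 at 137 s.
The closest alternative, reality-finale break + weather segment + documentary slot + prime-drama break + kids-block spot + morning-news A, reaches only 773.

777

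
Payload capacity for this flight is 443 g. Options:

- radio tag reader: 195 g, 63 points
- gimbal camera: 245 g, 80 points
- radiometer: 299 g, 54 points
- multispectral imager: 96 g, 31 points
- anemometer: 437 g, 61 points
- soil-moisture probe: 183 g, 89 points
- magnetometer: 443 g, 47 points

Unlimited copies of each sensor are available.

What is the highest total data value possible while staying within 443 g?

178

Best packing: 2×soil-moisture probe — 366 g, 178 total.
Every other selection either busts 443 g or fails to beat 178.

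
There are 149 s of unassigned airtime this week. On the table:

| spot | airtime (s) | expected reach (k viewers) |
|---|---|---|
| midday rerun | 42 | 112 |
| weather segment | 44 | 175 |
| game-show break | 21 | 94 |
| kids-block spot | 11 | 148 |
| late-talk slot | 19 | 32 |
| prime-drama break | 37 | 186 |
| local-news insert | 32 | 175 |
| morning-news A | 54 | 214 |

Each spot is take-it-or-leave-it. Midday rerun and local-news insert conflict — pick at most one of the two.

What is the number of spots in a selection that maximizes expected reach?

5

Best achievable expected reach is 778.
One optimal bundle: weather segment + game-show break + kids-block spot + prime-drama break + local-news insert (145 s).
All optima have 5 spots.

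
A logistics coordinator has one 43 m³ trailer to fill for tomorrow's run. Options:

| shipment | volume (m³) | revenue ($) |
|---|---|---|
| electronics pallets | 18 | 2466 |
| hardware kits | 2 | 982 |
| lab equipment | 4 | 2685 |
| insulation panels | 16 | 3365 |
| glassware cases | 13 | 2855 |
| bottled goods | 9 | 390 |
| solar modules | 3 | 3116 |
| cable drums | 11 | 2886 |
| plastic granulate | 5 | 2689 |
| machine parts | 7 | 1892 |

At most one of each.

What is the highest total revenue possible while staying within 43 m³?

16123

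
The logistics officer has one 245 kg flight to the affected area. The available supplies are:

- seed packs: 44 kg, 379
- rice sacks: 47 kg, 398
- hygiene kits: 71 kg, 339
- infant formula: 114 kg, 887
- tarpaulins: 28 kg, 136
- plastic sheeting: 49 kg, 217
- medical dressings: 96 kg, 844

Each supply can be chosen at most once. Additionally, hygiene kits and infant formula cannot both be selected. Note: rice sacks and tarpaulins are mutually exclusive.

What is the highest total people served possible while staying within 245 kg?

By people served per kg: medical dressings 8.79, seed packs 8.61, rice sacks 8.47, infant formula 7.78 lead.
Infant formula + tarpaulins + medical dressings uses 238 of the 245 kg and totals 1867.
Runner-up seed packs + rice sacks + plastic sheeting + medical dressings tops out at 1838.

1867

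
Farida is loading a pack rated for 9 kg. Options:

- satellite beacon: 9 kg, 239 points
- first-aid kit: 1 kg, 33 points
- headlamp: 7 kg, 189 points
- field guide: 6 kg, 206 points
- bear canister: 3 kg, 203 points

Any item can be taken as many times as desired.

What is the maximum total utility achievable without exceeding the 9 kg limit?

Taking 3×bear canister: 9 kg used, 609 in utility.
Nothing else within 9 kg beats 609.

609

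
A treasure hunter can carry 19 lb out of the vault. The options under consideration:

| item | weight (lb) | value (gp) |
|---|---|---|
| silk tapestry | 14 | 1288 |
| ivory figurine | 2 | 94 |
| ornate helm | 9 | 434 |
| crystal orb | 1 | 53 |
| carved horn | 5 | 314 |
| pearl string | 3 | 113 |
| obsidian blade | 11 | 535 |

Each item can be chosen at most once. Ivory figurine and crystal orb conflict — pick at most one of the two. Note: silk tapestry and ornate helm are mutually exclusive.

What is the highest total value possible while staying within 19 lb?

Taking silk tapestry + carved horn: 19 lb used, 1602 in value.
No other feasible combination exceeds 1602.

1602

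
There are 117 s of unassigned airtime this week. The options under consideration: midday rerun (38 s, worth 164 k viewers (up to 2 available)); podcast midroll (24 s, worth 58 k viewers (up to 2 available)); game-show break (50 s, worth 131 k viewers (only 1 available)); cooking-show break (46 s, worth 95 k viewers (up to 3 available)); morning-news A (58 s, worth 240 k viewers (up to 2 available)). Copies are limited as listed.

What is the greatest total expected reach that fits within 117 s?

480

A density-first pass picks 2×midday rerun + podcast midroll — 386 at 100 s.
Replace 2×midday rerun and podcast midroll with 2×morning-news A: the trade gains 94 net, giving 480 at 116 s.
Every other selection either busts 117 s or exceeds an availability limit or fails to beat 480.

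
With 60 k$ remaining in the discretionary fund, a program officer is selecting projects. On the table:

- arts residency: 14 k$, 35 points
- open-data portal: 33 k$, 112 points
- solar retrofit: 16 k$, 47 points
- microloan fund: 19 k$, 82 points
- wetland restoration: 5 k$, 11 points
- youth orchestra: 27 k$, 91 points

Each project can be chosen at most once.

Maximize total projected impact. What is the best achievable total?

208

Greedy by ratio would take open-data portal + microloan fund + wetland restoration: 57 k$ used, total 205.
Dropping open-data portal and wetland restoration frees 38 k$; slotting in arts residency + youth orchestra (41 k$) lifts the total to 208 at 60 k$.
Runner-up open-data portal + microloan fund + wetland restoration tops out at 205.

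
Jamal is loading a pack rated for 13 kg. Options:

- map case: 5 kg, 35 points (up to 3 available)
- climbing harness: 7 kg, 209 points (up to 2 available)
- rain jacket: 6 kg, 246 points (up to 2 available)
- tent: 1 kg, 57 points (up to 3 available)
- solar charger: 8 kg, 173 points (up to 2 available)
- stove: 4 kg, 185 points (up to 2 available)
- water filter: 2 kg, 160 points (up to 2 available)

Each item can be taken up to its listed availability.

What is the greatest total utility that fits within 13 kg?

747

Taking the top-ratio items first gives 3×tent + stove + 2×water filter for 676 (11 kg).
Replace 2×tent with stove: the trade gains 71 net, giving 747 at 13 kg.
Every other selection either busts 13 kg or exceeds an availability limit or fails to beat 747.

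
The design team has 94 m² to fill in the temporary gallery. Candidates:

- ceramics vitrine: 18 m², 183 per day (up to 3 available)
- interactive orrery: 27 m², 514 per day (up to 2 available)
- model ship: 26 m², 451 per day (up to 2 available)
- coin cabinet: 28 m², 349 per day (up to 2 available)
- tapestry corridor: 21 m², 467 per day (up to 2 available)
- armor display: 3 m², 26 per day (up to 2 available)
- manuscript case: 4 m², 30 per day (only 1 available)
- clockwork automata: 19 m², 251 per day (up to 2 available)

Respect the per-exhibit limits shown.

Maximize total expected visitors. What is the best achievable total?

1836

By expected visitors per m²: tapestry corridor 22.24, interactive orrery 19.04, model ship 17.35, clockwork automata 13.21 lead.
Greedy by ratio would take interactive orrery + 2×tapestry corridor + 2×armor display + clockwork automata: 94 m² used, total 1751.
Dropping interactive orrery and 2×armor display and clockwork automata frees 52 m²; slotting in 2×model ship (52 m²) lifts the total to 1836 at 94 m².
Every other selection either busts 94 m² or exceeds an availability limit or fails to beat 1836.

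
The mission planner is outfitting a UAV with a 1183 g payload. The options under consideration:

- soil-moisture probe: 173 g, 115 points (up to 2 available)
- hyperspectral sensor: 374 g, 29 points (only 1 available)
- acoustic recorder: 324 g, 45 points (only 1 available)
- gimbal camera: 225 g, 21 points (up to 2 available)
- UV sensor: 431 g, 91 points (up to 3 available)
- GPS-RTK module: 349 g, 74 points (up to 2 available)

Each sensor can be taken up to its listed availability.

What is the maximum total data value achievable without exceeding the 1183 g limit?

395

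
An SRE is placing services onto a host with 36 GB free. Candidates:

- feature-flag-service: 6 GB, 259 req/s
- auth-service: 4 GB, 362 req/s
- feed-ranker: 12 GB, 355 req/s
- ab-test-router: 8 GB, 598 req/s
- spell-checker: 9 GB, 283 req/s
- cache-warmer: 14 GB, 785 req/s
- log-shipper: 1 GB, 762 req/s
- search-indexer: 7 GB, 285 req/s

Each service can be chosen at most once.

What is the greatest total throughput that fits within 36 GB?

2792

The ratio heuristic lands on feature-flag-service + auth-service + ab-test-router + cache-warmer + log-shipper (2766) but leaves 3 GB idle.
Replace feature-flag-service with search-indexer: the trade gains 26 net, giving 2792 at 34 GB.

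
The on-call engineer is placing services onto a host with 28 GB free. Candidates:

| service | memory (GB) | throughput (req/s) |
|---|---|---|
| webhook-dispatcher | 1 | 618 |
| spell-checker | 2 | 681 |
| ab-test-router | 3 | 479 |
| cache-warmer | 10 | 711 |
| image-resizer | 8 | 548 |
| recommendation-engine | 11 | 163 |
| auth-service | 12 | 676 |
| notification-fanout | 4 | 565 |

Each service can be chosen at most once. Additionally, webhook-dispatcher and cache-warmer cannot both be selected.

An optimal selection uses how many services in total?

Best achievable throughput is 3088.
For example webhook-dispatcher + spell-checker + image-resizer + auth-service + notification-fanout achieves it, using 27 GB.
Any selection reaching 3088 contains exactly 5 services.

5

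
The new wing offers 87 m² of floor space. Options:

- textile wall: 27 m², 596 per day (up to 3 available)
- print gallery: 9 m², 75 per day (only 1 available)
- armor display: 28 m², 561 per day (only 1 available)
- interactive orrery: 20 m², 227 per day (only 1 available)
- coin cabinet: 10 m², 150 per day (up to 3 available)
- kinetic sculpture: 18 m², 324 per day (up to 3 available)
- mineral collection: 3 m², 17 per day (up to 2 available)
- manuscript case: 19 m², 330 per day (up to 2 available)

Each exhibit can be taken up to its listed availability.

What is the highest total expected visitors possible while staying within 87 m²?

1822

Density check — textile wall 22.07, armor display 20.04, kinetic sculpture 18.00, manuscript case 17.37 are the best per m².
3×textile wall + 2×mineral collection uses 87 of the 87 m² and totals 1822.
No other feasible combination exceeds 1822.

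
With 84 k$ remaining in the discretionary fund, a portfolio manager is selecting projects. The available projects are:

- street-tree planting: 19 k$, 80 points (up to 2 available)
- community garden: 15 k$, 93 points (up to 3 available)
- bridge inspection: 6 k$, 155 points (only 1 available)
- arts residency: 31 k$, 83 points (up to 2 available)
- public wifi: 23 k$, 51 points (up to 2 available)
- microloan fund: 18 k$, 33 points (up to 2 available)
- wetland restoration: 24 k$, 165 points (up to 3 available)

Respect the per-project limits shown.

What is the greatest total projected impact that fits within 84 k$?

671

Ranking by ratio (projected impact/k$): bridge inspection 25.83, wetland restoration 6.88, community garden 6.20, street-tree planting 4.21.
A density-first pass picks bridge inspection + 3×wetland restoration — 650 at 78 k$.
Replace wetland restoration with 2×community garden: the trade gains 21 net, giving 671 at 84 k$.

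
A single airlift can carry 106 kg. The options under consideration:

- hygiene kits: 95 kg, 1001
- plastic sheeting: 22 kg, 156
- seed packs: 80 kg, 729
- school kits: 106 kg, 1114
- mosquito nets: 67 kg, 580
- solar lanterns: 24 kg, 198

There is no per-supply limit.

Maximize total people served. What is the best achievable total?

1114

Greedy by ratio would take hygiene kits: 95 kg used, total 1001.
Dropping hygiene kits frees 95 kg; slotting in school kits (106 kg) lifts the total to 1114 at 106 kg.
That's the maximum — no swap from here does better than 1114.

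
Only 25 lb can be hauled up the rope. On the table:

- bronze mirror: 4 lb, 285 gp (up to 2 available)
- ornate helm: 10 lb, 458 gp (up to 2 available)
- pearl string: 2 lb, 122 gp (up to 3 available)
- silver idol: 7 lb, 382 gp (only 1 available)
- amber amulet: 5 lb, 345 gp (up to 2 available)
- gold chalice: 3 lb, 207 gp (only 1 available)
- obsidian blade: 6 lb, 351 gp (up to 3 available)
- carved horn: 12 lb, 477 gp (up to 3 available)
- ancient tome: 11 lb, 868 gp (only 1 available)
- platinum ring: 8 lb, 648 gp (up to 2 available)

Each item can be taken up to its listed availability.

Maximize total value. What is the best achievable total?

1926

The ratio heuristic lands on 2×bronze mirror + 2×platinum ring (1866) but leaves 1 lb idle.
Dropping bronze mirror frees 4 lb; slotting in amber amulet (5 lb) lifts the total to 1926 at 25 lb.
Nothing else within 25 lb beats 1926.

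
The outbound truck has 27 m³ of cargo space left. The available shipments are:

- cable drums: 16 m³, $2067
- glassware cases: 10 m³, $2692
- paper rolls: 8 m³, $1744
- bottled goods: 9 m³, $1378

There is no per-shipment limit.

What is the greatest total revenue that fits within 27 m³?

6180

Greedy by ratio would take 2×glassware cases: 20 m³ used, total 5384.
Replace glassware cases with 2×paper rolls: the trade gains 796 net, giving 6180 at 26 m³.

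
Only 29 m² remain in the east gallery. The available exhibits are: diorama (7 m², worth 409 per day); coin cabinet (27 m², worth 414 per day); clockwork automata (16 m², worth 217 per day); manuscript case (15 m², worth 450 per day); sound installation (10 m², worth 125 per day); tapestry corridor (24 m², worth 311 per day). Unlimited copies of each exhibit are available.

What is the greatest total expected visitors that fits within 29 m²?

Taking 4×diorama: 28 m² used, 1636 in expected visitors.

1636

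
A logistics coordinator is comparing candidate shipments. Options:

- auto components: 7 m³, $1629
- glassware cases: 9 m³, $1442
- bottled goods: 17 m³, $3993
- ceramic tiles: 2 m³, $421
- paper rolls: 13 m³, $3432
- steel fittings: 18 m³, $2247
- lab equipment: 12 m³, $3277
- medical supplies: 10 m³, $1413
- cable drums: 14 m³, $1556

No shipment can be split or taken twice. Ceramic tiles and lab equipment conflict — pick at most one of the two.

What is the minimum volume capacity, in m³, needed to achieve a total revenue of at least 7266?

Look for the lowest-volume combination reaching 7266.
Taking bottled goods + lab equipment gives 7270 (≥ 7266) for 29 m³.
Any bundle with less than 29 m³ falls short of 7266.

29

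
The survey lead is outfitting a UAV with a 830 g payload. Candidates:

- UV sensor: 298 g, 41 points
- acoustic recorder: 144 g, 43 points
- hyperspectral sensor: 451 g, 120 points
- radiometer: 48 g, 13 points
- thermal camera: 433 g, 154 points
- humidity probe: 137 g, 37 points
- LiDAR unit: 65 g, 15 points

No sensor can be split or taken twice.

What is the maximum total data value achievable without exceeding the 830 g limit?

By data value per g: thermal camera 0.36, acoustic recorder 0.30, radiometer 0.27, humidity probe 0.27 lead.
The ratio ordering already packs tightly: acoustic recorder + radiometer + thermal camera + humidity probe + LiDAR unit, 827 g, 262.
That's the maximum — no swap from here does better than 262.

262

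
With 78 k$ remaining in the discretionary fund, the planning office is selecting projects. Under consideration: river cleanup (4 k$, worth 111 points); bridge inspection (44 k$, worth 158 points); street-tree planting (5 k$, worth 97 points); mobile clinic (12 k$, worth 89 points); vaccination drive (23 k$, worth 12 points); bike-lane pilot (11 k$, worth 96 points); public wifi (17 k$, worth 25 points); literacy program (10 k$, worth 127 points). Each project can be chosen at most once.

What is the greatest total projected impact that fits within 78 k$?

589

A density-first pass picks river cleanup + street-tree planting + mobile clinic + bike-lane pilot + public wifi + literacy program — 545 at 59 k$.
The 29 k$ tied up in mobile clinic and public wifi is better spent on bridge inspection — total rises to 589 (74 k$).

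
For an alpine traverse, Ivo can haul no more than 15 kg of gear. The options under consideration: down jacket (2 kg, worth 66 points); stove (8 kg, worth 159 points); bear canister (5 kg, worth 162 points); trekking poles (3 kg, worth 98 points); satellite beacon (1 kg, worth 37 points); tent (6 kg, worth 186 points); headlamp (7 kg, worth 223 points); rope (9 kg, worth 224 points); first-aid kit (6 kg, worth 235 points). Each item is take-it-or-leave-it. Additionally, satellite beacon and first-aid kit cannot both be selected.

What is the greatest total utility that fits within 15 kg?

Down jacket + headlamp + first-aid kit uses 15 of the 15 kg and totals 524.

524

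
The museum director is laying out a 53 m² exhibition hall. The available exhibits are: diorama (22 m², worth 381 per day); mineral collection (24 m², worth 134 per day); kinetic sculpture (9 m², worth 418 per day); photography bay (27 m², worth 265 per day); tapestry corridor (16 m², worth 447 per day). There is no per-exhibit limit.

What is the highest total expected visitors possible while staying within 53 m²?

Density check — kinetic sculpture 46.44, tapestry corridor 27.94, diorama 17.32, photography bay 9.81 are the best per m².
Greedy by ratio would take 5×kinetic sculpture: 45 m² used, total 2090.
The 9 m² tied up in kinetic sculpture is better spent on tapestry corridor — total rises to 2119 (52 m²).
That's the maximum — no swap from here does better than 2119.

2119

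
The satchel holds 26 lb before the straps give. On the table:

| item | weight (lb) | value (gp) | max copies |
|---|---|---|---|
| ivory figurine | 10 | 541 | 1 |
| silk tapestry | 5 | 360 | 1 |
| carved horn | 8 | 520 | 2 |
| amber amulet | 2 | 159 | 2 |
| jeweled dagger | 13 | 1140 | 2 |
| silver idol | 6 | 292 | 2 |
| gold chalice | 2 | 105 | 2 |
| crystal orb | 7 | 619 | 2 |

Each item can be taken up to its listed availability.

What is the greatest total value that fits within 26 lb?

By value per lb: crystal orb 88.43, jeweled dagger 87.69, amber amulet 79.50, silk tapestry 72.00 lead.
The ratio heuristic lands on silk tapestry + 2×amber amulet + gold chalice + 2×crystal orb (2021) but leaves 1 lb idle.
But 2×jeweled dagger fits in 26 lb and reaches 2280.
That's the maximum — no swap from here does better than 2280.

2280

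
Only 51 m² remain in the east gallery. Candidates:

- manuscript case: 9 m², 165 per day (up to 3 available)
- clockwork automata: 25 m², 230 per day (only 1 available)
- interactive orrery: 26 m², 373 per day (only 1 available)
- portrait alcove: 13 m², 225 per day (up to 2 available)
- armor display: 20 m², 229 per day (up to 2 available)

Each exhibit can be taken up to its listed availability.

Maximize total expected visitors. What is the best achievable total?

784

A density-first pass picks 3×manuscript case + portrait alcove — 720 at 40 m².
Dropping manuscript case frees 9 m²; slotting in armor display (20 m²) lifts the total to 784 at 51 m².
Every other selection either busts 51 m² or exceeds an availability limit or fails to beat 784.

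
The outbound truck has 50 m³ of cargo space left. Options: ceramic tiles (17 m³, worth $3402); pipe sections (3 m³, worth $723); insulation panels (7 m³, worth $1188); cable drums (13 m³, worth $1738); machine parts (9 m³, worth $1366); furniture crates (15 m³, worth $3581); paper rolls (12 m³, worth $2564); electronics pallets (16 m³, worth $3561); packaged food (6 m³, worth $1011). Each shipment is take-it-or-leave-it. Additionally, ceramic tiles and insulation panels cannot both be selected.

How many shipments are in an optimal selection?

4

Optimal total is 10894.
For example insulation panels + furniture crates + paper rolls + electronics pallets achieves it, using 50 m³.
Any selection reaching 10894 contains exactly 4 shipments.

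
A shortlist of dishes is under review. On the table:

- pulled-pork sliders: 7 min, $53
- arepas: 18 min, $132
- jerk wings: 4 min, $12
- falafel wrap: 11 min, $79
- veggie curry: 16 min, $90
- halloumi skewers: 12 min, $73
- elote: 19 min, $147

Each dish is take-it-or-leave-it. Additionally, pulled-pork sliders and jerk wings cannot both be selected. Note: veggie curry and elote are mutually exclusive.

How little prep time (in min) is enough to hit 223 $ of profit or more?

30

Look for the lowest-prep combination reaching 223.
falafel wrap + elote: 226 profit at 30 min.
Below 30 min the best achievable stays under 223.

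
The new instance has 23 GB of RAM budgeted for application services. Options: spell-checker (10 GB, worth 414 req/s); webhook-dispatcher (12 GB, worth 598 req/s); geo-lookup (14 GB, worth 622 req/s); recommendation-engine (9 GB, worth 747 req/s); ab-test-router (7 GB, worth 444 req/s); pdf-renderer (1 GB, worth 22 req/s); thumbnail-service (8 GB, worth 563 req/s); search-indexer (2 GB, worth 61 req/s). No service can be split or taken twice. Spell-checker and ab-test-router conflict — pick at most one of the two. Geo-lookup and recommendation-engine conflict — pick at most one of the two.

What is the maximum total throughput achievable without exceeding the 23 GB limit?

A density-first pass picks recommendation-engine + pdf-renderer + thumbnail-service + search-indexer — 1393 at 20 GB.
The 9 GB tied up in pdf-renderer and thumbnail-service is better spent on webhook-dispatcher — total rises to 1406 (23 GB).

1406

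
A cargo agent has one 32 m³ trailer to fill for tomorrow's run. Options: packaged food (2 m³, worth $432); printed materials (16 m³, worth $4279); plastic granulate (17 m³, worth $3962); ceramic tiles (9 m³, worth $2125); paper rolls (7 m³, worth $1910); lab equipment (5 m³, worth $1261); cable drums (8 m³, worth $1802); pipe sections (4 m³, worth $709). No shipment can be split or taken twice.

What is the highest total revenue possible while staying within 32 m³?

8314

Density check — paper rolls 272.86, printed materials 267.44, lab equipment 252.20 are the best per m³.
Taking the top-ratio shipments first gives packaged food + printed materials + paper rolls + lab equipment for 7882 (30 m³).
Dropping packaged food and lab equipment frees 7 m³; slotting in ceramic tiles (9 m³) lifts the total to 8314 at 32 m³.
That's the maximum — no swap from here does better than 8314.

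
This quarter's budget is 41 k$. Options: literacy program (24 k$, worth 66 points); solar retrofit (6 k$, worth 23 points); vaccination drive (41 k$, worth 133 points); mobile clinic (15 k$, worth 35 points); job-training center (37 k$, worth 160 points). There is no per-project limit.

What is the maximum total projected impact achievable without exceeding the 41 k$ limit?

160

Taking job-training center: 37 k$ used, 160 in projected impact.
The spare 4 k$ is too small for any remaining project, and no exchange beats 160.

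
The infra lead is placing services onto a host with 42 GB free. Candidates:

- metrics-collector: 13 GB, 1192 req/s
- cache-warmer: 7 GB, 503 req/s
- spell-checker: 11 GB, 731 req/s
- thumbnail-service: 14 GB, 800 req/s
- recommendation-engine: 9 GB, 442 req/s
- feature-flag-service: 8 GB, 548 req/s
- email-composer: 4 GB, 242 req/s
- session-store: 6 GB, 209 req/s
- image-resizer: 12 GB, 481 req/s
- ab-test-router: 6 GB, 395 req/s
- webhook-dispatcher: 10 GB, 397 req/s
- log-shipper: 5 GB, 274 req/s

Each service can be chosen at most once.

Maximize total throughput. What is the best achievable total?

Density check — metrics-collector 91.69, cache-warmer 71.86, feature-flag-service 68.50, spell-checker 66.45 are the best per GB.
A density-first pass picks metrics-collector + cache-warmer + spell-checker + feature-flag-service — 2974 at 39 GB.
The 7 GB tied up in cache-warmer is better spent on email-composer + ab-test-router — total rises to 3108 (42 GB).
Nothing else within 42 GB beats 3108.

3108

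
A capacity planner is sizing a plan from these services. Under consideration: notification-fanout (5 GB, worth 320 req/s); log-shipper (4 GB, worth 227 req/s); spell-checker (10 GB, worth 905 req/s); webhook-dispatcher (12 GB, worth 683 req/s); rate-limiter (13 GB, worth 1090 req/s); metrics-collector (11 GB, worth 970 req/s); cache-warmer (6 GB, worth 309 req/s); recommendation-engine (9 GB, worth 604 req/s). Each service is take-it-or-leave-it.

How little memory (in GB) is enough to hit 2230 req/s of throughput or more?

Look for the lowest-memory combination reaching 2230.
notification-fanout + spell-checker + rate-limiter reaches 2315 using 28 GB.
Any bundle with less than 28 GB falls short of 2230.

28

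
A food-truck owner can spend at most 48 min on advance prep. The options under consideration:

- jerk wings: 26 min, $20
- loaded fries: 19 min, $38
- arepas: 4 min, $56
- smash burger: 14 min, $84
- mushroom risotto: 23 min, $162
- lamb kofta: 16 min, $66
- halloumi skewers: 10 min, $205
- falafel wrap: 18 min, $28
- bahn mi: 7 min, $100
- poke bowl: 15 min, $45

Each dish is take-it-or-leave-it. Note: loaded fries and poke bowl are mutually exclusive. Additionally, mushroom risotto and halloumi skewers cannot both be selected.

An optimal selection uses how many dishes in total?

4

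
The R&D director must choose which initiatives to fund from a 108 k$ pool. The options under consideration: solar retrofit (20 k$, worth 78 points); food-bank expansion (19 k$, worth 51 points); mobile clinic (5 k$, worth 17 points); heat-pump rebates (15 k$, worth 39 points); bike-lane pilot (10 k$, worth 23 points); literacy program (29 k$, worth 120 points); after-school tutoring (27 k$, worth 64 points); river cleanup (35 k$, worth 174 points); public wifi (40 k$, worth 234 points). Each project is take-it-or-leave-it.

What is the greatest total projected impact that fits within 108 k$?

528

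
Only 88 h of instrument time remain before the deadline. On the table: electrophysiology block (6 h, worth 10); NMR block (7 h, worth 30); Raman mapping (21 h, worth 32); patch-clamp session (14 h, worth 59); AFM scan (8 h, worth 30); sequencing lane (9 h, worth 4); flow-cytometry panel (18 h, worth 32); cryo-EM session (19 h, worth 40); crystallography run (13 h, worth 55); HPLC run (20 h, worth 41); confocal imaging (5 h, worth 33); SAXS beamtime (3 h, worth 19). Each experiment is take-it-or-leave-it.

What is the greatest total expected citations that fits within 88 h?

299

Taking the top-ratio experiments first gives NMR block + patch-clamp session + AFM scan + flow-cytometry panel + cryo-EM session + crystallography run + confocal imaging + SAXS beamtime for 298 (87 h).
The 19 h tied up in cryo-EM session is better spent on HPLC run — total rises to 299 (88 h).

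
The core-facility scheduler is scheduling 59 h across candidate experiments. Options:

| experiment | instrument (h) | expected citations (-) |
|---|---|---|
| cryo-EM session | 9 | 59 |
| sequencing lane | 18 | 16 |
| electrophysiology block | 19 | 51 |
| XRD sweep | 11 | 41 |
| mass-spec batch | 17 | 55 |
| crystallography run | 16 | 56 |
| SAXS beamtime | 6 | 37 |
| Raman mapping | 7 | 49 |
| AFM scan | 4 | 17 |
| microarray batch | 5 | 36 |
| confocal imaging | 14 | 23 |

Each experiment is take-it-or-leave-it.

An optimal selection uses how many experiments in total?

7

The maximum expected citations within 59 h is 295.
cryo-EM session + XRD sweep + crystallography run + SAXS beamtime + Raman mapping + AFM scan + microarray batch hits 295 at 58 h.
Any selection reaching 295 contains exactly 7 experiments.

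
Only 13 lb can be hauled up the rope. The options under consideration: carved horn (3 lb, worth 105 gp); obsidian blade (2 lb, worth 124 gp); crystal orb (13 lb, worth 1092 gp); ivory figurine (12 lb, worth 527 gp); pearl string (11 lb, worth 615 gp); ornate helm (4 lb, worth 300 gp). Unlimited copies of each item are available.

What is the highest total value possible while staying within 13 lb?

Taking crystal orb: 13 lb used, 1092 in value.

1092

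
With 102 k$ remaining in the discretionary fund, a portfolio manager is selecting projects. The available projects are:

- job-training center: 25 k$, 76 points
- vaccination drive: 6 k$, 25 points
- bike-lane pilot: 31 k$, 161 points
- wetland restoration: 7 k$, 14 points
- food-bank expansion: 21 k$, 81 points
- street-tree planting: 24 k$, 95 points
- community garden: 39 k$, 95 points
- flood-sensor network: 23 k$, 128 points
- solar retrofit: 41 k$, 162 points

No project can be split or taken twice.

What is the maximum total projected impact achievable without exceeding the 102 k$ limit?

By projected impact per k$: flood-sensor network 5.57, bike-lane pilot 5.19, vaccination drive 4.17, street-tree planting 3.96 lead.
A density-first pass picks vaccination drive + bike-lane pilot + wetland restoration + street-tree planting + flood-sensor network — 423 at 91 k$.
The 31 k$ tied up in wetland restoration and street-tree planting is better spent on solar retrofit — total rises to 476 (101 k$).

476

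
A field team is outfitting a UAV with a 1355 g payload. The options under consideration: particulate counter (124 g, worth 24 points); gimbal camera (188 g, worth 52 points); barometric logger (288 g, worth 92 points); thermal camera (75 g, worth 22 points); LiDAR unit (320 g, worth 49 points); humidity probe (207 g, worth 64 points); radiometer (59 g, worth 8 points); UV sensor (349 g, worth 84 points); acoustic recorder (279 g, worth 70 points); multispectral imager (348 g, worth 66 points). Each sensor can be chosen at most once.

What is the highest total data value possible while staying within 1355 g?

362

Filling by ratio: particulate counter + gimbal camera + barometric logger + thermal camera + humidity probe + radiometer + acoustic recorder for 332, with 135 g left unused.
Dropping particulate counter and thermal camera and radiometer frees 258 g; slotting in UV sensor (349 g) lifts the total to 362 at 1311 g.
Next best is particulate counter + barometric logger + thermal camera + humidity probe + UV sensor + acoustic recorder at 356 (1322 g) — short by 6.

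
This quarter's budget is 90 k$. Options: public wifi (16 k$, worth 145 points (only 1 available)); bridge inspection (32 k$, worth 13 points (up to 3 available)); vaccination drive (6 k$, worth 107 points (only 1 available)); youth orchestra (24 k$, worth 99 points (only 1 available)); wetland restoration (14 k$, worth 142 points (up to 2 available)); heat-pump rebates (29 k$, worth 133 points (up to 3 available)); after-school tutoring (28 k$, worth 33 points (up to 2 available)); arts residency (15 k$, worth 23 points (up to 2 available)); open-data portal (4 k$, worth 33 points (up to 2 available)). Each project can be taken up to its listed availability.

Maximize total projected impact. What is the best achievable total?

Best packing: public wifi + vaccination drive + 2×wetland restoration + heat-pump rebates + 2×open-data portal — 87 k$, 735 total.
That's the maximum — no swap from here does better than 735.

735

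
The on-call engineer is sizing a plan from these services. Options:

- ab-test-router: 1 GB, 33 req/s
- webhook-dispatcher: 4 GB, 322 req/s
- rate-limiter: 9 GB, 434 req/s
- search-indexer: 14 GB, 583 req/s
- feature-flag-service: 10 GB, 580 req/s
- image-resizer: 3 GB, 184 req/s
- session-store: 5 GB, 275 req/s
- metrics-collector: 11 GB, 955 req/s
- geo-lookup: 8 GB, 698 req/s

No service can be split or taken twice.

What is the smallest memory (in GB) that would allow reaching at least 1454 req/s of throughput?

18

Need the lightest bundle worth ≥ 1454.
Taking webhook-dispatcher + image-resizer + metrics-collector gives 1461 (≥ 1454) for 18 GB.
Below 18 GB the best achievable stays under 1454.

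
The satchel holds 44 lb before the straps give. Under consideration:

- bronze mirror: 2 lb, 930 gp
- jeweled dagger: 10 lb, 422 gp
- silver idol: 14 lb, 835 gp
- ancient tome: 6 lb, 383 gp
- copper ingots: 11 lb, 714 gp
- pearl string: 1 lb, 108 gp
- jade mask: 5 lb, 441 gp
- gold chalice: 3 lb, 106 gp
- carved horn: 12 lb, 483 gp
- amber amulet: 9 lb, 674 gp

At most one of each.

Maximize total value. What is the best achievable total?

A density-first pass picks bronze mirror + jeweled dagger + ancient tome + copper ingots + pearl string + jade mask + amber amulet — 3672 at 44 lb.
Dropping jeweled dagger and ancient tome frees 16 lb; slotting in silver idol (14 lb) lifts the total to 3702 at 42 lb.

3702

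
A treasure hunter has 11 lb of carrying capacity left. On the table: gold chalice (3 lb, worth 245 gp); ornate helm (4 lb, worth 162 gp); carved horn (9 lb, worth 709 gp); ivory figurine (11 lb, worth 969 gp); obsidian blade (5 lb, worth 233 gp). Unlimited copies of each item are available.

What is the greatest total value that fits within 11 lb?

969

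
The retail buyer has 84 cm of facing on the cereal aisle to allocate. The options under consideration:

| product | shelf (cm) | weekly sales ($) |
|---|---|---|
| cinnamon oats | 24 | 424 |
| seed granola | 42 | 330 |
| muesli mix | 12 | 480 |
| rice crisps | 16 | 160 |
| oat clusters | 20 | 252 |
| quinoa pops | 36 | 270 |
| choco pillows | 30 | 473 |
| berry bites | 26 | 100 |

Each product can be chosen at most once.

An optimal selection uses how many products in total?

4

Best achievable weekly sales is 1537.
For example cinnamon oats + muesli mix + rice crisps + choco pillows achieves it, using 82 cm.
Any selection reaching 1537 contains exactly 4 products.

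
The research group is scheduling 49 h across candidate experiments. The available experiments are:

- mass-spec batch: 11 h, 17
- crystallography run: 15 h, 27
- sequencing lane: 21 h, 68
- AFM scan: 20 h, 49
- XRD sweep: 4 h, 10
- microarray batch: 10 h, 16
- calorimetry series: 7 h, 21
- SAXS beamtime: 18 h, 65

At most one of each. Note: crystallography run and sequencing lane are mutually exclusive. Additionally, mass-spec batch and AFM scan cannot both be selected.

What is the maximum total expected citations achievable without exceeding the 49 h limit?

154

Ranking by ratio (expected citations/h): SAXS beamtime 3.61, sequencing lane 3.24, calorimetry series 3.00, XRD sweep 2.50.
Best packing: sequencing lane + calorimetry series + SAXS beamtime — 46 h, 154 total.
Every other selection either busts 49 h or breaks a pairing rule or fails to beat 154.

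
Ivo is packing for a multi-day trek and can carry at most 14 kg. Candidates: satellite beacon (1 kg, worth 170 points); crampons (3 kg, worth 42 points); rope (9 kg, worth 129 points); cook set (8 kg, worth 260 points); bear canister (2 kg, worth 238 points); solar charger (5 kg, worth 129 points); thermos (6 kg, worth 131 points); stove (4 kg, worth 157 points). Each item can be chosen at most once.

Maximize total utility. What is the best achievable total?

By utility per kg: satellite beacon 170.00, bear canister 119.00, stove 39.25 lead.
The ratio heuristic lands on satellite beacon + bear canister + solar charger + stove (694) but leaves 2 kg idle.
Dropping solar charger and stove frees 9 kg; slotting in crampons + cook set (11 kg) lifts the total to 710 at 14 kg.
Runner-up satellite beacon + bear canister + thermos + stove tops out at 696.

710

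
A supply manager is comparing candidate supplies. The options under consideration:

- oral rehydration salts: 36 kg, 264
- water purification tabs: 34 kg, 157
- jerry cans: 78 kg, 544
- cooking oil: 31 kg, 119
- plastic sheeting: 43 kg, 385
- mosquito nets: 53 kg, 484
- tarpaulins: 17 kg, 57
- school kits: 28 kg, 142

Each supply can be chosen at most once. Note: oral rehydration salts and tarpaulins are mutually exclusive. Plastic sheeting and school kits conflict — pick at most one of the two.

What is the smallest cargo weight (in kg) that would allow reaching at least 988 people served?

Minimise kg subject to total people served ≥ 988.
Taking cooking oil + plastic sheeting + mosquito nets gives 988 (≥ 988) for 127 kg.
Below 127 kg the best achievable stays under 988.

127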